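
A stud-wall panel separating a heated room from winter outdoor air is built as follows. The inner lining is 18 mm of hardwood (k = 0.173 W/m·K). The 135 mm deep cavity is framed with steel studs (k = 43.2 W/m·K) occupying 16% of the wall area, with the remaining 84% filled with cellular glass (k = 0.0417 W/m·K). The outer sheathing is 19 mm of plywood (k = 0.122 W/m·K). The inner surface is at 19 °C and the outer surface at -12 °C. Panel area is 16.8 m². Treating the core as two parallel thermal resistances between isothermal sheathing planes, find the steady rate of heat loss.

Q ≈ 1870 W

Sheathing layers in series; stud and cavity paths in parallel between them.
R_inner = 0.018/(0.173×16.8) = 0.006193 K/W
R_stud  = 0.135/(43.2×0.16×16.8) = 0.001163 K/W
R_cav   = 0.135/(0.0417×0.84×16.8) = 0.2294 K/W
1/R_core = 1/R_stud + 1/R_cav → R_core = 0.001157 K/W
R_outer = 0.019/(0.122×16.8) = 0.00927 K/W
R_total = 0.01662 K/W
Q = ΔT/R_total = 31/0.01662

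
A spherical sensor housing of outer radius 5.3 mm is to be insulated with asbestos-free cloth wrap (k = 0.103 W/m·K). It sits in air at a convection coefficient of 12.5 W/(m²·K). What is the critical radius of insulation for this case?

For a sphere r_cr = 2k/h = 2×0.103/12.5
r_cr = 16.5 mm; since the bare radius (5.3 mm) is below r_cr, adding a thin layer of insulation will *increase* heat loss.

r_cr ≈ 16.5 mm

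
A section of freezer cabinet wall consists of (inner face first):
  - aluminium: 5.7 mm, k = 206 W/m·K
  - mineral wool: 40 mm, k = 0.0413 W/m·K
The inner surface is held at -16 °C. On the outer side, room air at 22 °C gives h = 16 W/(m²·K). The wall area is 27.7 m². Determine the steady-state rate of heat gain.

Q ≈ 1020 W

Series thermal resistances:
R_aluminium = L/(kA) = 0.0057/(206×27.7) = 9.989×10^-7 K/W
R_mineral wool = L/(kA) = 0.04/(0.0413×27.7) = 0.03496 K/W
R_outer film = 1/(h_o·A) = 1/(16×27.7) = 0.002256 K/W
R_total = 0.03722 K/W
Q = ΔT / R_total = 38 / 0.03722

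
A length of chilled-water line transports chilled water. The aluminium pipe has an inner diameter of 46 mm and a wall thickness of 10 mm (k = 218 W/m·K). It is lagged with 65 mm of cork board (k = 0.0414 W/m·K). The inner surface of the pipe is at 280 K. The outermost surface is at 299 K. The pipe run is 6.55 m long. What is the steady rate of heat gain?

Radial resistances (cylindrical: R_cond = ln(r_o/r_i)/(2πkL), R_conv = 1/(h·2πrL)):
R_aluminium pipe wall = ln(33/23)/(2π×218×6.55) = 4.024×10^-5 K/W
R_cork board = ln(98/33)/(2π×0.0414×6.55) = 0.6388 K/W
R_total = 0.6389 K/W
Q = ΔT/R_total = 19/0.6389

Q ≈ 29.7 W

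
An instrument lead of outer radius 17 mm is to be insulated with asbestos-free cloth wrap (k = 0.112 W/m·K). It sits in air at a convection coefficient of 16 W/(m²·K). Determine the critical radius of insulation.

For a cylinder r_cr = k/h = 0.112/16
r_cr = 7 mm; since the bare radius (17 mm) is above r_cr, any added insulation will reduce heat loss.

r_cr ≈ 7 mm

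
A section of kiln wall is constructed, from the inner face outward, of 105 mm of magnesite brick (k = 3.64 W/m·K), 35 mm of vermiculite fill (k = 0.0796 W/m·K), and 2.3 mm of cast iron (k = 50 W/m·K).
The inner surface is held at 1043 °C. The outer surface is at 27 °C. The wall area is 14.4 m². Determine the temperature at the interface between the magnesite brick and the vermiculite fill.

Thermal resistances in series:
R_magnesite brick = L/(kA) = 0.105/(3.64×14.4) = 0.002003 K/W
R_vermiculite fill = L/(kA) = 0.035/(0.0796×14.4) = 0.03053 K/W
R_cast iron = L/(kA) = 0.0023/(50×14.4) = 3.194×10^-6 K/W
R_total = 0.03254 K/W;  Q = ΔT/R_total = 1016/0.03254 = 31220 W
T_interface = T_inner − Q·ΣR(inner→interface) = 1043 − 31200×0.002003

T ≈ 980 °C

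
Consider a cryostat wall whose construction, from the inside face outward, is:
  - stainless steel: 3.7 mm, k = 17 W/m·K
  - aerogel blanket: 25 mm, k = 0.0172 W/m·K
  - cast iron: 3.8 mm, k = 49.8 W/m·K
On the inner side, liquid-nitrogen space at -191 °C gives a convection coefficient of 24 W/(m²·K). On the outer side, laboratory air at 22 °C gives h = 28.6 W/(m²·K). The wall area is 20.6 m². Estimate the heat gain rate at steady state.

Using the resistance-network approach (series):
R_inner film = 1/(h_i·A) = 1/(24×20.6) = 0.002023 K/W
R_stainless steel = L/(kA) = 0.0037/(17×20.6) = 1.057×10^-5 K/W
R_aerogel blanket = L/(kA) = 0.025/(0.0172×20.6) = 0.07056 K/W
R_cast iron = L/(kA) = 0.0038/(49.8×20.6) = 3.704×10^-6 K/W
R_outer film = 1/(h_o·A) = 1/(28.6×20.6) = 0.001697 K/W
R_total = 0.07429 K/W
Q = ΔT / R_total = 213 / 0.07429

Q ≈ 2870 W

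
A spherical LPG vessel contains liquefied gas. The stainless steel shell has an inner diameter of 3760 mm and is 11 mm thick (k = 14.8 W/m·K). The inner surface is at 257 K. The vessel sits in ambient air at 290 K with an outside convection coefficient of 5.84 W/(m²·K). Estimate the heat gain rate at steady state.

Radial (spherical) resistances in series:
R_stainless steel shell = (1/1.88 − 1/1.891)/(4π×14.8) = 1.664×10^-5 K/W
R_outer film = 1/(h·4πr_o²) = 1/(5.84×4π×1.891²) = 0.003811 K/W
R_total = 0.003827 K/W
Q = ΔT/R_total = 33/0.003827

Q ≈ 8620 W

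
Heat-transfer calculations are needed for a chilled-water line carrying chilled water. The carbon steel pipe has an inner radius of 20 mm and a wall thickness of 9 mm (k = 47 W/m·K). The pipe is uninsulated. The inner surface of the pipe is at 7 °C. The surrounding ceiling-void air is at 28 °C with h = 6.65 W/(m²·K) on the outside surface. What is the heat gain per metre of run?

q′ ≈ 25.4 W/m

Treating each annulus and film as a series resistance:
R_carbon steel pipe wall = ln(29/20)/(2π×47×1) = 0.001258 K/W
R_outer film = 1/(h_o·2πr_oL) = 1/(6.65×2π×0.029×1) = 0.8253 K/W
R_total = 0.8265 K/W
Q = ΔT/R_total = 21/0.8265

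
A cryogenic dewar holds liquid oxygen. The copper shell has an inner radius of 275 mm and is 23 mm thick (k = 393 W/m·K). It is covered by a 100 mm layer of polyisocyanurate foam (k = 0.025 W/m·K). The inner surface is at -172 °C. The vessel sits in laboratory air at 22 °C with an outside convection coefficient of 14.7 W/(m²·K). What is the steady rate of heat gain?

Q ≈ 71.4 W

For a spherical shell R = (1/r₁ − 1/r₂)/(4πk); film R = 1/(h·4πr²). In series:
R_copper shell = (1/0.275 − 1/0.298)/(4π×393) = 5.683×10^-5 K/W
R_polyisocyanurate foam = (1/0.298 − 1/0.398)/(4π×0.025) = 2.684 K/W
R_outer film = 1/(h·4πr_o²) = 1/(14.7×4π×0.398²) = 0.03417 K/W
R_total = 2.718 K/W
Q = ΔT/R_total = 194/2.718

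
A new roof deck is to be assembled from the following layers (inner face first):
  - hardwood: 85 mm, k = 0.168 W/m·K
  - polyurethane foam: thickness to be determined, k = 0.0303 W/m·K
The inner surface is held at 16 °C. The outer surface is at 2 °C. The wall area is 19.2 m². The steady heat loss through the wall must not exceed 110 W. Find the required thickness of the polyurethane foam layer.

Series thermal resistances:
R_hardwood = L/(kA) = 0.085/(0.168×19.2) = 0.02635 K/W
Sum of the known resistances R_other = 0.02635 K/W
Required total resistance R_tot = ΔT/Q_allow = 14/110 = 0.1273 K/W
R_polyurethane foam = R_tot − R_other = 0.1009 K/W
L = R·k·A = 0.1009×0.0303×19.2

L ≈ 58.7 mm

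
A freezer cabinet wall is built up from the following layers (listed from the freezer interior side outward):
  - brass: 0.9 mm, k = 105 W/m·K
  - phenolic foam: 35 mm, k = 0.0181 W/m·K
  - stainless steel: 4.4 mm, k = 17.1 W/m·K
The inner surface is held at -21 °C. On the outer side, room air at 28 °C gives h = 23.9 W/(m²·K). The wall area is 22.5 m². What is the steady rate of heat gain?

Q ≈ 558 W

Using the resistance-network approach (series):
R_brass = L/(kA) = 0.0009/(105×22.5) = 3.81×10^-7 K/W
R_phenolic foam = L/(kA) = 0.035/(0.0181×22.5) = 0.08594 K/W
R_stainless steel = L/(kA) = 0.0044/(17.1×22.5) = 1.144×10^-5 K/W
R_outer film = 1/(h_o·A) = 1/(23.9×22.5) = 0.00186 K/W
R_total = 0.08781 K/W
Q = ΔT / R_total = 49 / 0.08781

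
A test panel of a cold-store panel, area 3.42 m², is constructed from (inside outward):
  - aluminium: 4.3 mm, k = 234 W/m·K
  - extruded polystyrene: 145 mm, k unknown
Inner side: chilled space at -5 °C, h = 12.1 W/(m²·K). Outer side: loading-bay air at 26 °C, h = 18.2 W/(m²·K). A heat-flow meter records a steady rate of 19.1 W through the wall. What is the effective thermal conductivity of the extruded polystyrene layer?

Model the wall as resistances in series:
R_inner film = 1/(h_i·A) = 1/(12.1×3.42) = 0.02417 K/W
R_aluminium = L/(kA) = 0.0043/(234×3.42) = 5.373×10^-6 K/W
R_outer film = 1/(h_o·A) = 1/(18.2×3.42) = 0.01607 K/W
Sum of known resistances R_other = 0.04024 K/W
Total R = ΔT/Q = 31/19.1 = 1.623 K/W
R_extruded polystyrene = R_total − R_other = 1.583 K/W
k = L/(R·A) = 0.145/(1.583×3.42)

k ≈ 0.0268 W/(m·K)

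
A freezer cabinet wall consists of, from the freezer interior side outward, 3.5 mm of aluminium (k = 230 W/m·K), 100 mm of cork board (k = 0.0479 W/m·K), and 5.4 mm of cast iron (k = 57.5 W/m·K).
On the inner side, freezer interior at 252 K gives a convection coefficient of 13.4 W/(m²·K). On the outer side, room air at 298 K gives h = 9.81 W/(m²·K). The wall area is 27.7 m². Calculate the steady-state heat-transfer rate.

Q ≈ 563 W

Series thermal resistances:
R_inner film = 1/(h_i·A) = 1/(13.4×27.7) = 0.002694 K/W
R_aluminium = L/(kA) = 0.0035/(230×27.7) = 5.494×10^-7 K/W
R_cork board = L/(kA) = 0.1/(0.0479×27.7) = 0.07537 K/W
R_cast iron = L/(kA) = 0.0054/(57.5×27.7) = 3.39×10^-6 K/W
R_outer film = 1/(h_o·A) = 1/(9.81×27.7) = 0.00368 K/W
R_total = 0.08175 K/W
Q = ΔT / R_total = 46 / 0.08175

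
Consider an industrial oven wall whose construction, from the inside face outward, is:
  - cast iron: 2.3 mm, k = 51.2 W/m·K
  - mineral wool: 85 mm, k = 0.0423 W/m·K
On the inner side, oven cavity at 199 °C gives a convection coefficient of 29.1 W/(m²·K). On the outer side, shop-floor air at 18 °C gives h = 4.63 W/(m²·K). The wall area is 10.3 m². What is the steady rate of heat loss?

Q ≈ 825 W

Thermal resistances in series:
R_inner film = 1/(h_i·A) = 1/(29.1×10.3) = 0.003336 K/W
R_cast iron = L/(kA) = 0.0023/(51.2×10.3) = 4.361×10^-6 K/W
R_mineral wool = L/(kA) = 0.085/(0.0423×10.3) = 0.1951 K/W
R_outer film = 1/(h_o·A) = 1/(4.63×10.3) = 0.02097 K/W
R_total = 0.2194 K/W
Q = ΔT / R_total = 181 / 0.2194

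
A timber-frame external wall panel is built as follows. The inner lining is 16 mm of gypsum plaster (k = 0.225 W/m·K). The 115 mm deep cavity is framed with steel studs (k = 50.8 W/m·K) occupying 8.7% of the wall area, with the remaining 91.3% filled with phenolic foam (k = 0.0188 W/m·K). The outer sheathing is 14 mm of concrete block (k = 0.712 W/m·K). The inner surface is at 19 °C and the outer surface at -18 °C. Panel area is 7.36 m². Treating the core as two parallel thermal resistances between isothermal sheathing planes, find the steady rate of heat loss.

Sheathing layers in series; stud and cavity paths in parallel between them.
R_inner = 0.016/(0.225×7.36) = 0.009662 K/W
R_stud  = 0.115/(50.8×0.087×7.36) = 0.003535 K/W
R_cav   = 0.115/(0.0188×0.913×7.36) = 0.9103 K/W
1/R_core = 1/R_stud + 1/R_cav → R_core = 0.003522 K/W
R_outer = 0.014/(0.712×7.36) = 0.002672 K/W
R_total = 0.01586 K/W
Q = ΔT/R_total = 37/0.01586

Q ≈ 2330 W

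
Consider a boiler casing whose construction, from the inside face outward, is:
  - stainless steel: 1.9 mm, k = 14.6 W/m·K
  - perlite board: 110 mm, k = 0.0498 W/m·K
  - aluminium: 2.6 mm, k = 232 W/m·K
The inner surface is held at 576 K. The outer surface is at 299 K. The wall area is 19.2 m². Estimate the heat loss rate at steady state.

Using the resistance-network approach (series):
R_stainless steel = L/(kA) = 0.0019/(14.6×19.2) = 6.778×10^-6 K/W
R_perlite board = L/(kA) = 0.11/(0.0498×19.2) = 0.115 K/W
R_aluminium = L/(kA) = 0.0026/(232×19.2) = 5.837×10^-7 K/W
R_total = 0.1151 K/W
Q = ΔT / R_total = 277 / 0.1151

Q ≈ 2410 W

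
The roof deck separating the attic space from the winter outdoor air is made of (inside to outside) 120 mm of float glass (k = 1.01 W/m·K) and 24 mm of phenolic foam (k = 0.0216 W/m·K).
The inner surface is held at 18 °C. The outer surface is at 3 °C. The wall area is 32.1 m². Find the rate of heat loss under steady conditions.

Q ≈ 391 W

Model the wall as resistances in series:
R_float glass = L/(kA) = 0.12/(1.01×32.1) = 0.003701 K/W
R_phenolic foam = L/(kA) = 0.024/(0.0216×32.1) = 0.03461 K/W
R_total = 0.03832 K/W
Q = ΔT / R_total = 15 / 0.03832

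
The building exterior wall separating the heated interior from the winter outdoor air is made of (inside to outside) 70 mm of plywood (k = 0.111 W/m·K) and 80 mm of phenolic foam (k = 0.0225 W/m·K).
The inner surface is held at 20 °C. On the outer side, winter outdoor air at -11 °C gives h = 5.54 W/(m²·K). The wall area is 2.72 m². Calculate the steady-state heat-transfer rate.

Q ≈ 19.3 W

Treating each layer as a thermal resistance in series:
R_plywood = L/(kA) = 0.07/(0.111×2.72) = 0.2318 K/W
R_phenolic foam = L/(kA) = 0.08/(0.0225×2.72) = 1.307 K/W
R_outer film = 1/(h_o·A) = 1/(5.54×2.72) = 0.06636 K/W
R_total = 1.605 K/W
Q = ΔT / R_total = 31 / 1.605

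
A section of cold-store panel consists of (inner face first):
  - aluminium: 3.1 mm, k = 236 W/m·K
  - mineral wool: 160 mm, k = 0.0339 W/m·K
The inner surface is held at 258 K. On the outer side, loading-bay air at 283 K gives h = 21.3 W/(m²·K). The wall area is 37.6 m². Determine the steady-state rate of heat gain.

Q ≈ 197 W

Series thermal resistances:
R_aluminium = L/(kA) = 0.0031/(236×37.6) = 3.494×10^-7 K/W
R_mineral wool = L/(kA) = 0.16/(0.0339×37.6) = 0.1255 K/W
R_outer film = 1/(h_o·A) = 1/(21.3×37.6) = 0.001249 K/W
R_total = 0.1268 K/W
Q = ΔT / R_total = 25 / 0.1268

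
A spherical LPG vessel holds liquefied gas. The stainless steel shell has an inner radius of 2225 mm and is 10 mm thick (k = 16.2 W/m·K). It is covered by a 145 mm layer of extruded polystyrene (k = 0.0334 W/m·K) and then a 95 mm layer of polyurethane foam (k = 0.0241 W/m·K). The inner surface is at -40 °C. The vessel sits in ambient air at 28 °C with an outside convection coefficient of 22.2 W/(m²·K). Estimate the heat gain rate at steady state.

Q ≈ 572 W

Radial (spherical) resistances in series:
R_stainless steel shell = (1/2.225 − 1/2.235)/(4π×16.2) = 9.878×10^-6 K/W
R_extruded polystyrene = (1/2.235 − 1/2.38)/(4π×0.0334) = 0.06495 K/W
R_polyurethane foam = (1/2.38 − 1/2.475)/(4π×0.0241) = 0.05325 K/W
R_outer film = 1/(h·4πr_o²) = 1/(22.2×4π×2.475²) = 5.852×10^-4 K/W
R_total = 0.1188 K/W
Q = ΔT/R_total = 68/0.1188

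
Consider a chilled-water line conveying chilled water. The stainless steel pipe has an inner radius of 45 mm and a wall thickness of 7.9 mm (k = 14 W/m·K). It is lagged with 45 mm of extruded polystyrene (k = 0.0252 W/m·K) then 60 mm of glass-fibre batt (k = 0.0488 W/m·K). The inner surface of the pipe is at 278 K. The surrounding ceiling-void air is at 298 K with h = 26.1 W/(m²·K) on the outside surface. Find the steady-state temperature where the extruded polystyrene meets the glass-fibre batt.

Per-layer cylindrical resistances, series-summed:
R_stainless steel pipe wall = ln(52.9/45)/(2π×14×1) = 0.001839 K/W
R_extruded polystyrene = ln(97.9/52.9)/(2π×0.0252×1) = 3.888 K/W
R_glass-fibre batt = ln(157.9/97.9)/(2π×0.0488×1) = 1.559 K/W
R_outer film = 1/(h_o·2πr_oL) = 1/(26.1×2π×0.1579×1) = 0.03862 K/W
R_total = 5.487 K/W
Q = ΔT/R_total = 20/5.487
Q = 3.64 W/m
T_interface = T_inner + Q·ΣR(inner→interface) = 278 + 3.64×3.889

T ≈ 292 K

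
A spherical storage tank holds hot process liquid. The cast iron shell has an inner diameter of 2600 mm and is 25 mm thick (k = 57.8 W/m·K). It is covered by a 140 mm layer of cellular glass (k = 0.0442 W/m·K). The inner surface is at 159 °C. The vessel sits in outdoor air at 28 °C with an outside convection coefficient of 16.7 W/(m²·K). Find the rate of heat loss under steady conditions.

Radial (spherical) resistances in series:
R_cast iron shell = (1/1.3 − 1/1.325)/(4π×57.8) = 1.998×10^-5 K/W
R_cellular glass = (1/1.325 − 1/1.465)/(4π×0.0442) = 0.1299 K/W
R_outer film = 1/(h·4πr_o²) = 1/(16.7×4π×1.465²) = 0.00222 K/W
R_total = 0.1321 K/W
Q = ΔT/R_total = 131/0.1321

Q ≈ 992 W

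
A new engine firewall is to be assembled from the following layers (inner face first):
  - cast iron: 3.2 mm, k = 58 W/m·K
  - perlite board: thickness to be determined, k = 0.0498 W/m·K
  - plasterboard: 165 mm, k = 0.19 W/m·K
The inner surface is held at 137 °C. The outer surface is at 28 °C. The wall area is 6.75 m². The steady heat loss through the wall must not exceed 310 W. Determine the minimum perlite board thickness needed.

Series thermal resistances:
R_cast iron = L/(kA) = 0.0032/(58×6.75) = 8.174×10^-6 K/W
R_plasterboard = L/(kA) = 0.165/(0.19×6.75) = 0.1287 K/W
Sum of the known resistances R_other = 0.1287 K/W
Required total resistance R_tot = ΔT/Q_allow = 109/310 = 0.3516 K/W
R_perlite board = R_tot − R_other = 0.2229 K/W
L = R·k·A = 0.2229×0.0498×6.75

L ≈ 74.9 mm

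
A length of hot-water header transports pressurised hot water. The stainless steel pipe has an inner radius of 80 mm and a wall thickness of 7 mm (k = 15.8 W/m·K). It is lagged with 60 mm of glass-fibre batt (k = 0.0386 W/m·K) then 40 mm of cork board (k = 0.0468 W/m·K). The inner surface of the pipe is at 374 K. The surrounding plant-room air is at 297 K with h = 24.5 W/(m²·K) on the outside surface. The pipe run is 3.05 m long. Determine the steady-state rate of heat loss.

Cylindrical conduction, so R = ln(r₂/r₁)/(2πkL) per layer, in series:
R_stainless steel pipe wall = ln(87/80)/(2π×15.8×3.05) = 2.77×10^-4 K/W
R_glass-fibre batt = ln(147/87)/(2π×0.0386×3.05) = 0.7091 K/W
R_cork board = ln(187/147)/(2π×0.0468×3.05) = 0.2684 K/W
R_outer film = 1/(h_o·2πr_oL) = 1/(24.5×2π×0.187×3.05) = 0.01139 K/W
R_total = 0.9891 K/W
Q = ΔT/R_total = 77/0.9891

Q ≈ 77.8 W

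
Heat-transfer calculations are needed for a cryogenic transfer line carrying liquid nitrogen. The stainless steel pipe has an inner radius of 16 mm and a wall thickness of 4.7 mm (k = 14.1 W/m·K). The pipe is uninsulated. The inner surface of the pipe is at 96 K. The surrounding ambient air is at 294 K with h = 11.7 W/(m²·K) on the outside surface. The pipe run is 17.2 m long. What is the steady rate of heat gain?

For a radial system each layer contributes R = ln(r_out/r_in)/(2πkL); films add R = 1/(hA).
R_stainless steel pipe wall = ln(20.7/16)/(2π×14.1×17.2) = 1.69×10^-4 K/W
R_outer film = 1/(h_o·2πr_oL) = 1/(11.7×2π×0.0207×17.2) = 0.03821 K/W
R_total = 0.03838 K/W
Q = ΔT/R_total = 198/0.03838

Q ≈ 5160 W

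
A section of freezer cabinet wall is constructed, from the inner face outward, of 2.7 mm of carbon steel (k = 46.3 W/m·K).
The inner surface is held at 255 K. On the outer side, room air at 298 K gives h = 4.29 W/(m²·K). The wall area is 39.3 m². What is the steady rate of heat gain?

Q ≈ 7250 W

Treating each layer as a thermal resistance in series:
R_carbon steel = L/(kA) = 0.0027/(46.3×39.3) = 1.484×10^-6 K/W
R_outer film = 1/(h_o·A) = 1/(4.29×39.3) = 0.005931 K/W
R_total = 0.005933 K/W
Q = ΔT / R_total = 43 / 0.005933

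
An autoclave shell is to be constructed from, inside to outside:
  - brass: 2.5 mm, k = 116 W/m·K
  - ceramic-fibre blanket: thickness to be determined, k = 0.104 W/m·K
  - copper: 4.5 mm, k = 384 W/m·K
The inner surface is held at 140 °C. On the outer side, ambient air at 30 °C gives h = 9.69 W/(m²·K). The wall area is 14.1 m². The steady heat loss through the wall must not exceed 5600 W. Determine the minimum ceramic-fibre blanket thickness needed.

L ≈ 18.1 mm

Series thermal resistances:
R_brass = L/(kA) = 0.0025/(116×14.1) = 1.528×10^-6 K/W
R_copper = L/(kA) = 0.0045/(384×14.1) = 8.311×10^-7 K/W
R_outer film = 1/(h_o·A) = 1/(9.69×14.1) = 0.007319 K/W
Sum of the known resistances R_other = 0.007321 K/W
Required total resistance R_tot = ΔT/Q_allow = 110/5600 = 0.01964 K/W
R_ceramic-fibre blanket = R_tot − R_other = 0.01232 K/W
L = R·k·A = 0.01232×0.104×14.1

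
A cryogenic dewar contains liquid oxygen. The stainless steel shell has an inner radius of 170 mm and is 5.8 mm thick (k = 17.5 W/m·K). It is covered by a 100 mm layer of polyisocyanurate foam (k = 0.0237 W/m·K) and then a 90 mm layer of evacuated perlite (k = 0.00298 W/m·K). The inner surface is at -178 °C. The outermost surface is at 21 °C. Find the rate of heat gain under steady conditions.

Spherical conduction: R = (1/r_in − 1/r_out)/(4πk) per layer; series-sum.
R_stainless steel shell = (1/0.17 − 1/0.1758)/(4π×17.5) = 8.825×10^-4 K/W
R_polyisocyanurate foam = (1/0.1758 − 1/0.2758)/(4π×0.0237) = 6.925 K/W
R_evacuated perlite = (1/0.2758 − 1/0.3658)/(4π×0.00298) = 23.82 K/W
R_total = 30.75 K/W
Q = ΔT/R_total = 199/30.75

Q ≈ 6.47 W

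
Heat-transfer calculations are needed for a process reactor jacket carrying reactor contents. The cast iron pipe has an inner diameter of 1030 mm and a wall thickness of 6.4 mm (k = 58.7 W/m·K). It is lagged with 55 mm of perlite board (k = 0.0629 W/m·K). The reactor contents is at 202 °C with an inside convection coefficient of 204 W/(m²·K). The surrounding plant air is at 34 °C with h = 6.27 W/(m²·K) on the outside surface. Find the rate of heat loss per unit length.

For a radial system each layer contributes R = ln(r_out/r_in)/(2πkL); films add R = 1/(hA).
R_inner film = 1/(h_i·2πr₁L) = 1/(204×2π×0.515×1) = 0.001515 K/W
R_cast iron pipe wall = ln(521.4/515)/(2π×58.7×1) = 3.349×10^-5 K/W
R_perlite board = ln(576.4/521.4)/(2π×0.0629×1) = 0.2537 K/W
R_outer film = 1/(h_o·2πr_oL) = 1/(6.27×2π×0.5764×1) = 0.04404 K/W
R_total = 0.2993 K/W
Q = ΔT/R_total = 168/0.2993

q′ ≈ 561 W/m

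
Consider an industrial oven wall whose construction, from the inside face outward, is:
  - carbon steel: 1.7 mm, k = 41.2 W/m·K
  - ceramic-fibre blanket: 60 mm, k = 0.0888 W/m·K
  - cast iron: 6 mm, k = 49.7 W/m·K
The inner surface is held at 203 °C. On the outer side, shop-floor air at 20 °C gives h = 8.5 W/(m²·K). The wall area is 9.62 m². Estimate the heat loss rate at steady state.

Q ≈ 2220 W

Series thermal resistances:
R_carbon steel = L/(kA) = 0.0017/(41.2×9.62) = 4.289×10^-6 K/W
R_ceramic-fibre blanket = L/(kA) = 0.06/(0.0888×9.62) = 0.07024 K/W
R_cast iron = L/(kA) = 0.006/(49.7×9.62) = 1.255×10^-5 K/W
R_outer film = 1/(h_o·A) = 1/(8.5×9.62) = 0.01223 K/W
R_total = 0.08248 K/W
Q = ΔT / R_total = 183 / 0.08248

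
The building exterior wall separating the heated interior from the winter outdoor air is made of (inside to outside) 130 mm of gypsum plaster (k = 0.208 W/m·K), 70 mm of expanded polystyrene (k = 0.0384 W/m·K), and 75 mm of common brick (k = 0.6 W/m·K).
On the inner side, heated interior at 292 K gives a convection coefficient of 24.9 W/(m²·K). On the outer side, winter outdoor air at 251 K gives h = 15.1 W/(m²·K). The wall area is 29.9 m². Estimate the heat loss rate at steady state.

Q ≈ 458 W

Using the resistance-network approach (series):
R_inner film = 1/(h_i·A) = 1/(24.9×29.9) = 0.001343 K/W
R_gypsum plaster = L/(kA) = 0.13/(0.208×29.9) = 0.0209 K/W
R_expanded polystyrene = L/(kA) = 0.07/(0.0384×29.9) = 0.06097 K/W
R_common brick = L/(kA) = 0.075/(0.6×29.9) = 0.004181 K/W
R_outer film = 1/(h_o·A) = 1/(15.1×29.9) = 0.002215 K/W
R_total = 0.08961 K/W
Q = ΔT / R_total = 41 / 0.08961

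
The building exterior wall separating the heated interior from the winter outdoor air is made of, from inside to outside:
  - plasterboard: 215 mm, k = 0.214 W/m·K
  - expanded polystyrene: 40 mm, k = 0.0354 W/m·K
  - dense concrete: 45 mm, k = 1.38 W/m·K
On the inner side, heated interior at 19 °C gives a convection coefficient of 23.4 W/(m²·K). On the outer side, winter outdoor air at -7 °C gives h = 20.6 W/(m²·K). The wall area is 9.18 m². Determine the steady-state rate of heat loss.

Q ≈ 106 W

Using the resistance-network approach (series):
R_inner film = 1/(h_i·A) = 1/(23.4×9.18) = 0.004655 K/W
R_plasterboard = L/(kA) = 0.215/(0.214×9.18) = 0.1094 K/W
R_expanded polystyrene = L/(kA) = 0.04/(0.0354×9.18) = 0.1231 K/W
R_dense concrete = L/(kA) = 0.045/(1.38×9.18) = 0.003552 K/W
R_outer film = 1/(h_o·A) = 1/(20.6×9.18) = 0.005288 K/W
R_total = 0.246 K/W
Q = ΔT / R_total = 26 / 0.246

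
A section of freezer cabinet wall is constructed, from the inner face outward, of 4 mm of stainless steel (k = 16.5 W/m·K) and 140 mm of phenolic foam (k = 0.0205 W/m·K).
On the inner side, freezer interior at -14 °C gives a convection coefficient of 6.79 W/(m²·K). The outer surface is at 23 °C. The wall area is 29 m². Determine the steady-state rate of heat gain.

Thermal resistances in series:
R_inner film = 1/(h_i·A) = 1/(6.79×29) = 0.005078 K/W
R_stainless steel = L/(kA) = 0.004/(16.5×29) = 8.359×10^-6 K/W
R_phenolic foam = L/(kA) = 0.14/(0.0205×29) = 0.2355 K/W
R_total = 0.2406 K/W
Q = ΔT / R_total = 37 / 0.2406

Q ≈ 154 W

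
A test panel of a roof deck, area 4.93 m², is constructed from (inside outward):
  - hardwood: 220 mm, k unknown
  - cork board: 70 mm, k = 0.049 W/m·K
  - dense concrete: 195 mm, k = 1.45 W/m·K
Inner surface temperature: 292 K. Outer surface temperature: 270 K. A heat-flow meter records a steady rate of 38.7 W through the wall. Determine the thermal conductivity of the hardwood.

k ≈ 0.177 W/(m·K)

Series thermal resistances:
R_cork board = L/(kA) = 0.07/(0.049×4.93) = 0.2898 K/W
R_dense concrete = L/(kA) = 0.195/(1.45×4.93) = 0.02728 K/W
Sum of known resistances R_other = 0.317 K/W
Total R = ΔT/Q = 22/38.7 = 0.5685 K/W
R_hardwood = R_total − R_other = 0.2514 K/W
k = L/(R·A) = 0.22/(0.2514×4.93)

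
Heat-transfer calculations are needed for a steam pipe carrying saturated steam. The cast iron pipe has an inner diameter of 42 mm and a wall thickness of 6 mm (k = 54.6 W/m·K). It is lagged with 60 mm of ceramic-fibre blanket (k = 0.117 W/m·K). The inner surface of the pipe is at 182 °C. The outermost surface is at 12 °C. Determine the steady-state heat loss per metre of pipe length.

q′ ≈ 107 W/m

Per-layer cylindrical resistances, series-summed:
R_cast iron pipe wall = ln(27/21)/(2π×54.6×1) = 7.326×10^-4 K/W
R_ceramic-fibre blanket = ln(87/27)/(2π×0.117×1) = 1.592 K/W
R_total = 1.592 K/W
Q = ΔT/R_total = 170/1.592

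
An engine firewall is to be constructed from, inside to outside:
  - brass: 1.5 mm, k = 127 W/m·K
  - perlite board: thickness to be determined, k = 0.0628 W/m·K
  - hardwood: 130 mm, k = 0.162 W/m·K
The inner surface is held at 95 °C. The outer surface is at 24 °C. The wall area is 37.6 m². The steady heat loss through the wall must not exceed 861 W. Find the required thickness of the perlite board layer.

Series thermal resistances:
R_brass = L/(kA) = 0.0015/(127×37.6) = 3.141×10^-7 K/W
R_hardwood = L/(kA) = 0.13/(0.162×37.6) = 0.02134 K/W
Sum of the known resistances R_other = 0.02134 K/W
Required total resistance R_tot = ΔT/Q_allow = 71/861 = 0.08246 K/W
R_perlite board = R_tot − R_other = 0.06112 K/W
L = R·k·A = 0.06112×0.0628×37.6

L ≈ 144 mm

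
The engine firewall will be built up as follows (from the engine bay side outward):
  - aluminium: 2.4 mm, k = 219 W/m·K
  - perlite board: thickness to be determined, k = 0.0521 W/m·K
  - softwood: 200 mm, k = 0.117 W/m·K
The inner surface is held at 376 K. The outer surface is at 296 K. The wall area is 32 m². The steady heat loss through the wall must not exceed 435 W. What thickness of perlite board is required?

L ≈ 218 mm

Using the resistance-network approach (series):
R_aluminium = L/(kA) = 0.0024/(219×32) = 3.425×10^-7 K/W
R_softwood = L/(kA) = 0.2/(0.117×32) = 0.05342 K/W
Sum of the known resistances R_other = 0.05342 K/W
Required total resistance R_tot = ΔT/Q_allow = 80/435 = 0.1839 K/W
R_perlite board = R_tot − R_other = 0.1305 K/W
L = R·k·A = 0.1305×0.0521×32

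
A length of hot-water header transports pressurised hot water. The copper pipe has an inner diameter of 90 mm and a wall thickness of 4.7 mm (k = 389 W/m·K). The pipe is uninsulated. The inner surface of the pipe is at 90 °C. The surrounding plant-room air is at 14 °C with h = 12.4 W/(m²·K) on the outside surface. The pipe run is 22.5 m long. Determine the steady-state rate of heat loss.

For a radial system each layer contributes R = ln(r_out/r_in)/(2πkL); films add R = 1/(hA).
R_copper pipe wall = ln(49.7/45)/(2π×389×22.5) = 1.806×10^-6 K/W
R_outer film = 1/(h_o·2πr_oL) = 1/(12.4×2π×0.0497×22.5) = 0.01148 K/W
R_total = 0.01148 K/W
Q = ΔT/R_total = 76/0.01148

Q ≈ 6620 W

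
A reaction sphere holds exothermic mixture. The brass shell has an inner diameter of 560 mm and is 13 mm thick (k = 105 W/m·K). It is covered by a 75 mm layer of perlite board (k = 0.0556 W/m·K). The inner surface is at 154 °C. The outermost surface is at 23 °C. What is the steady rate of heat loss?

Radial (spherical) resistances in series:
R_brass shell = (1/0.28 − 1/0.293)/(4π×105) = 1.201×10^-4 K/W
R_perlite board = (1/0.293 − 1/0.368)/(4π×0.0556) = 0.9955 K/W
R_total = 0.9957 K/W
Q = ΔT/R_total = 131/0.9957

Q ≈ 132 W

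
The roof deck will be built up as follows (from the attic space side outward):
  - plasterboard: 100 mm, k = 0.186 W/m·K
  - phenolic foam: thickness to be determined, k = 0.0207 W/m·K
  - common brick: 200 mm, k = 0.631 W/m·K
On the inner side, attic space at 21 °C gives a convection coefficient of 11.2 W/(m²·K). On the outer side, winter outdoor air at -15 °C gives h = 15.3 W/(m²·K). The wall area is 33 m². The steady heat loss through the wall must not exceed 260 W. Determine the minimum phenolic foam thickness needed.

L ≈ 73.7 mm

Model the wall as resistances in series:
R_inner film = 1/(h_i·A) = 1/(11.2×33) = 0.002706 K/W
R_plasterboard = L/(kA) = 0.1/(0.186×33) = 0.01629 K/W
R_common brick = L/(kA) = 0.2/(0.631×33) = 0.009605 K/W
R_outer film = 1/(h_o·A) = 1/(15.3×33) = 0.001981 K/W
Sum of the known resistances R_other = 0.03058 K/W
Required total resistance R_tot = ΔT/Q_allow = 36/260 = 0.1385 K/W
R_phenolic foam = R_tot − R_other = 0.1079 K/W
L = R·k·A = 0.1079×0.0207×33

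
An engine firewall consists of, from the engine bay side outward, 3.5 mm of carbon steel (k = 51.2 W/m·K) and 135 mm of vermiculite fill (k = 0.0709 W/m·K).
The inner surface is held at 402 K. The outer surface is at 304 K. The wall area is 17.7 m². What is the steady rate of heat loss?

Q ≈ 911 W

Treating each layer as a thermal resistance in series:
R_carbon steel = L/(kA) = 0.0035/(51.2×17.7) = 3.862×10^-6 K/W
R_vermiculite fill = L/(kA) = 0.135/(0.0709×17.7) = 0.1076 K/W
R_total = 0.1076 K/W
Q = ΔT / R_total = 98 / 0.1076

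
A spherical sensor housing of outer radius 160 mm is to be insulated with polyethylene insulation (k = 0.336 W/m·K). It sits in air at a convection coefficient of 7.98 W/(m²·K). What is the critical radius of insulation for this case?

r_cr ≈ 84.2 mm

For a sphere r_cr = 2k/h = 2×0.336/7.98
r_cr = 84.2 mm; since the bare radius (160 mm) is above r_cr, any added insulation will reduce heat loss.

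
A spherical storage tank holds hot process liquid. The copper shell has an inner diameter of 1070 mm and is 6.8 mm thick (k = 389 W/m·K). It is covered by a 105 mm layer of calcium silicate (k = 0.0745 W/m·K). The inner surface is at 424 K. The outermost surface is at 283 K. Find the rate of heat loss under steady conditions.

For a spherical shell R = (1/r₁ − 1/r₂)/(4πk); film R = 1/(h·4πr²). In series:
R_copper shell = (1/0.535 − 1/0.5418)/(4π×389) = 4.799×10^-6 K/W
R_calcium silicate = (1/0.5418 − 1/0.6468)/(4π×0.0745) = 0.32 K/W
R_total = 0.3201 K/W
Q = ΔT/R_total = 141/0.3201

Q ≈ 441 W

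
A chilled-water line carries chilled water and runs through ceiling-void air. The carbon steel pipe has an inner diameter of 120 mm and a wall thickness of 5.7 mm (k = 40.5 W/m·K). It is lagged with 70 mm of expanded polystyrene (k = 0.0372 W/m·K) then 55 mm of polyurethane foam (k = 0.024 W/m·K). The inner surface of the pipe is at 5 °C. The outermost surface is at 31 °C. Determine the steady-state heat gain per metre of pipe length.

Radial resistances (cylindrical: R_cond = ln(r_o/r_i)/(2πkL), R_conv = 1/(h·2πrL)):
R_carbon steel pipe wall = ln(65.7/60)/(2π×40.5×1) = 3.566×10^-4 K/W
R_expanded polystyrene = ln(135.7/65.7)/(2π×0.0372×1) = 3.103 K/W
R_polyurethane foam = ln(190.7/135.7)/(2π×0.024×1) = 2.256 K/W
R_total = 5.36 K/W
Q = ΔT/R_total = 26/5.36

q′ ≈ 4.85 W/m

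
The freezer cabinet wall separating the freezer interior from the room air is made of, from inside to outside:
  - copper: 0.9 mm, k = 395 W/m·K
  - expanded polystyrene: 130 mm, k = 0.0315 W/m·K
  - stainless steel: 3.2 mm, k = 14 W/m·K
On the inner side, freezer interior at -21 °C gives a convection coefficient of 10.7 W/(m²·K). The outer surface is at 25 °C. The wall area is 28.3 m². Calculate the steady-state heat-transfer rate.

Q ≈ 308 W

Using the resistance-network approach (series):
R_inner film = 1/(h_i·A) = 1/(10.7×28.3) = 0.003302 K/W
R_copper = L/(kA) = 0.0009/(395×28.3) = 8.051×10^-8 K/W
R_expanded polystyrene = L/(kA) = 0.13/(0.0315×28.3) = 0.1458 K/W
R_stainless steel = L/(kA) = 0.0032/(14×28.3) = 8.077×10^-6 K/W
R_total = 0.1491 K/W
Q = ΔT / R_total = 46 / 0.1491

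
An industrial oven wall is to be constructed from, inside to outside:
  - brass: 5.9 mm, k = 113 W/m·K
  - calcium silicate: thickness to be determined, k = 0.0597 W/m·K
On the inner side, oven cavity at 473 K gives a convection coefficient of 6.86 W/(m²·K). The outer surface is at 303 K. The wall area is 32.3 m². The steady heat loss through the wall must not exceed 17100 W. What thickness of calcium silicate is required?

L ≈ 10.5 mm

Treating each layer as a thermal resistance in series:
R_inner film = 1/(h_i·A) = 1/(6.86×32.3) = 0.004513 K/W
R_brass = L/(kA) = 0.0059/(113×32.3) = 1.616×10^-6 K/W
Sum of the known resistances R_other = 0.004515 K/W
Required total resistance R_tot = ΔT/Q_allow = 170/17100 = 0.009942 K/W
R_calcium silicate = R_tot − R_other = 0.005427 K/W
L = R·k·A = 0.005427×0.0597×32.3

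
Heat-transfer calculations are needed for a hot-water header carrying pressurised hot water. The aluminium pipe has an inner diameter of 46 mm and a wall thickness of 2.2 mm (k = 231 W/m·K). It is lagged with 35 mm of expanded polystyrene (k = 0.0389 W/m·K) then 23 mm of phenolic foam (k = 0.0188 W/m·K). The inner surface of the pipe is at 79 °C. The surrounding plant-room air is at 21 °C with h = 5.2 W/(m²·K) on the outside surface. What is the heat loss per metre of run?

q′ ≈ 8.7 W/m

Cylindrical conduction, so R = ln(r₂/r₁)/(2πkL) per layer, in series:
R_aluminium pipe wall = ln(25.2/23)/(2π×231×1) = 6.294×10^-5 K/W
R_expanded polystyrene = ln(60.2/25.2)/(2π×0.0389×1) = 3.563 K/W
R_phenolic foam = ln(83.2/60.2)/(2π×0.0188×1) = 2.739 K/W
R_outer film = 1/(h_o·2πr_oL) = 1/(5.2×2π×0.0832×1) = 0.3679 K/W
R_total = 6.67 K/W
Q = ΔT/R_total = 58/6.67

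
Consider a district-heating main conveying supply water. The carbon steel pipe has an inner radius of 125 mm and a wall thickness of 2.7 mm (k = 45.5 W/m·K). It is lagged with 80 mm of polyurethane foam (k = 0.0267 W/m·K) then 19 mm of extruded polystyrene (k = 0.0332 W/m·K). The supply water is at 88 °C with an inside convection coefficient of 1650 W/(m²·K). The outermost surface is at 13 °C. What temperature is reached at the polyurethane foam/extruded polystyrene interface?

T ≈ 22.5 °C

Radial resistances (cylindrical: R_cond = ln(r_o/r_i)/(2πkL), R_conv = 1/(h·2πrL)):
R_inner film = 1/(h_i·2πr₁L) = 1/(1650×2π×0.125×1) = 7.717×10^-4 K/W
R_carbon steel pipe wall = ln(127.7/125)/(2π×45.5×1) = 7.475×10^-5 K/W
R_polyurethane foam = ln(207.7/127.7)/(2π×0.0267×1) = 2.899 K/W
R_extruded polystyrene = ln(226.7/207.7)/(2π×0.0332×1) = 0.4196 K/W
R_total = 3.32 K/W
Q = ΔT/R_total = 75/3.32
Q = 22.6 W/m
T_interface = T_inner − Q·ΣR(inner→interface) = 88 − 22.6×2.9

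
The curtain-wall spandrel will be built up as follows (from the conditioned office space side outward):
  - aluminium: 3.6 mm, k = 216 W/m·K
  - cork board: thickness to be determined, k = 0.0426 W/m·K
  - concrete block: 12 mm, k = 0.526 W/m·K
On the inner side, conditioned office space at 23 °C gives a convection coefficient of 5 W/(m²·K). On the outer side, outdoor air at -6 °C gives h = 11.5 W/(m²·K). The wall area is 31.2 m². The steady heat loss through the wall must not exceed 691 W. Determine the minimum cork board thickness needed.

Series thermal resistances:
R_inner film = 1/(h_i·A) = 1/(5×31.2) = 0.00641 K/W
R_aluminium = L/(kA) = 0.0036/(216×31.2) = 5.342×10^-7 K/W
R_concrete block = L/(kA) = 0.012/(0.526×31.2) = 7.312×10^-4 K/W
R_outer film = 1/(h_o·A) = 1/(11.5×31.2) = 0.002787 K/W
Sum of the known resistances R_other = 0.009929 K/W
Required total resistance R_tot = ΔT/Q_allow = 29/691 = 0.04197 K/W
R_cork board = R_tot − R_other = 0.03204 K/W
L = R·k·A = 0.03204×0.0426×31.2

L ≈ 42.6 mm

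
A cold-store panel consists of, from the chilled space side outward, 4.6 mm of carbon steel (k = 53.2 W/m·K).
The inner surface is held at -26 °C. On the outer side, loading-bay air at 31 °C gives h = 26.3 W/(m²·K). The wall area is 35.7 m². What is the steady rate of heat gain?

Model the wall as resistances in series:
R_carbon steel = L/(kA) = 0.0046/(53.2×35.7) = 2.422×10^-6 K/W
R_outer film = 1/(h_o·A) = 1/(26.3×35.7) = 0.001065 K/W
R_total = 0.001067 K/W
Q = ΔT / R_total = 57 / 0.001067

Q ≈ 53400 W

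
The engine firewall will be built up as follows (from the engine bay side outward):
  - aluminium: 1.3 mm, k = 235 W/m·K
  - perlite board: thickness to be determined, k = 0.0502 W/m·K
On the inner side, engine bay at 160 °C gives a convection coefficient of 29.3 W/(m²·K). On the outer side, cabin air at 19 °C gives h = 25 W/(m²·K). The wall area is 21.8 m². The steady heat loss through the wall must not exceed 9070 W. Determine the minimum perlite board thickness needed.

L ≈ 13.3 mm

Treating each layer as a thermal resistance in series:
R_inner film = 1/(h_i·A) = 1/(29.3×21.8) = 0.001566 K/W
R_aluminium = L/(kA) = 0.0013/(235×21.8) = 2.538×10^-7 K/W
R_outer film = 1/(h_o·A) = 1/(25×21.8) = 0.001835 K/W
Sum of the known resistances R_other = 0.003401 K/W
Required total resistance R_tot = ΔT/Q_allow = 141/9070 = 0.01555 K/W
R_perlite board = R_tot − R_other = 0.01215 K/W
L = R·k·A = 0.01215×0.0502×21.8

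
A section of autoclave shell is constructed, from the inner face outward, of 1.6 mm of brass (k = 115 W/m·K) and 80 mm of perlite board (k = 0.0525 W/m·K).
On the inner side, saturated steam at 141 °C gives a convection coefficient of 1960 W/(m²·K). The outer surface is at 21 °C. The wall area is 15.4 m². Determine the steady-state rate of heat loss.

Thermal resistances in series:
R_inner film = 1/(h_i·A) = 1/(1960×15.4) = 3.313×10^-5 K/W
R_brass = L/(kA) = 0.0016/(115×15.4) = 9.034×10^-7 K/W
R_perlite board = L/(kA) = 0.08/(0.0525×15.4) = 0.09895 K/W
R_total = 0.09898 K/W
Q = ΔT / R_total = 120 / 0.09898

Q ≈ 1210 W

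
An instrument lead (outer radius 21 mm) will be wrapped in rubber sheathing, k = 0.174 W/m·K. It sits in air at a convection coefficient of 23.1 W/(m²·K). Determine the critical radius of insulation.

For a cylinder r_cr = k/h = 0.174/23.1
r_cr = 7.53 mm; since the bare radius (21 mm) is above r_cr, any added insulation will reduce heat loss.

r_cr ≈ 7.53 mm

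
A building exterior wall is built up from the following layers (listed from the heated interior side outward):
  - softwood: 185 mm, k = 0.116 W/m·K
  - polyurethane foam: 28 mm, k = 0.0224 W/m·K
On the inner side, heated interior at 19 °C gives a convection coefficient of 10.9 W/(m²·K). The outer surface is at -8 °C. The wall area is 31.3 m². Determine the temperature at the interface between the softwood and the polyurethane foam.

T ≈ 3.49 °C

Model the wall as resistances in series:
R_inner film = 1/(h_i·A) = 1/(10.9×31.3) = 0.002931 K/W
R_softwood = L/(kA) = 0.185/(0.116×31.3) = 0.05095 K/W
R_polyurethane foam = L/(kA) = 0.028/(0.0224×31.3) = 0.03994 K/W
R_total = 0.09382 K/W;  Q = ΔT/R_total = 27/0.09382 = 287.8 W
T_interface = T_inner − Q·ΣR(inner→interface) = 19 − 288×0.05388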